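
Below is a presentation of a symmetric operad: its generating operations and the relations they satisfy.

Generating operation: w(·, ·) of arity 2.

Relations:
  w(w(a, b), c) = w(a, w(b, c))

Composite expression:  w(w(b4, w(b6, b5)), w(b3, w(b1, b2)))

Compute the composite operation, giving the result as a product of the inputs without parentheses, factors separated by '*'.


Every regrouping of w is equal, so read the b-inputs in written order.
w(b6, b5) spells out as b6 * b5
w(b4, w(b6, b5)) spells out as b4 * b6 * b5
w(b1, b2) spells out as b1 * b2
w(b3, w(b1, b2)) spells out as b3 * b1 * b2
w(w(b4, w(b6, b5)), w(b3, w(b1, b2))) spells out as b4 * b6 * b5 * b3 * b1 * b2

b4 * b6 * b5 * b3 * b1 * b2


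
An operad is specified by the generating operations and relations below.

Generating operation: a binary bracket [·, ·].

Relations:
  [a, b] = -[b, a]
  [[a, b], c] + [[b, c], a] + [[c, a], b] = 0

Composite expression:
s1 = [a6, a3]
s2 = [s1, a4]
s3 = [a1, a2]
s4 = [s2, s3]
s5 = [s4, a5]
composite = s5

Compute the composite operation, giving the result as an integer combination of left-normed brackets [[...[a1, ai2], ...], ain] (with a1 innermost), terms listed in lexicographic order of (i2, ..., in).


[[[[[a1, a2], a3], a6], a4], a5] - [[[[[a1, a2], a4], a3], a6], a5] + [[[[[a1, a2], a4], a6], a3], a5] - [[[[[a1, a2], a6], a3], a4], a5]

Antisymmetry and Jacobi reduce to a1-anchored left-normed brackets.
Composite bracket: [[[[a6, a3], a4], [a1, a2]], a5]
Applying ab - ba throughout gives 32 signed words (2^5 = 32).
Coefficients come from the a1-initial words:
  a1a2a3a6a4a5 appears with sign +1, giving the term +[[[[[a1, a2], a3], a6], a4], a5]
  a1a2a4a3a6a5 appears with sign -1, giving the term -[[[[[a1, a2], a4], a3], a6], a5]
  a1a2a4a6a3a5 appears with sign +1, giving the term +[[[[[a1, a2], a4], a6], a3], a5]
  a1a2a6a3a4a5 appears with sign -1, giving the term -[[[[[a1, a2], a6], a3], a4], a5]


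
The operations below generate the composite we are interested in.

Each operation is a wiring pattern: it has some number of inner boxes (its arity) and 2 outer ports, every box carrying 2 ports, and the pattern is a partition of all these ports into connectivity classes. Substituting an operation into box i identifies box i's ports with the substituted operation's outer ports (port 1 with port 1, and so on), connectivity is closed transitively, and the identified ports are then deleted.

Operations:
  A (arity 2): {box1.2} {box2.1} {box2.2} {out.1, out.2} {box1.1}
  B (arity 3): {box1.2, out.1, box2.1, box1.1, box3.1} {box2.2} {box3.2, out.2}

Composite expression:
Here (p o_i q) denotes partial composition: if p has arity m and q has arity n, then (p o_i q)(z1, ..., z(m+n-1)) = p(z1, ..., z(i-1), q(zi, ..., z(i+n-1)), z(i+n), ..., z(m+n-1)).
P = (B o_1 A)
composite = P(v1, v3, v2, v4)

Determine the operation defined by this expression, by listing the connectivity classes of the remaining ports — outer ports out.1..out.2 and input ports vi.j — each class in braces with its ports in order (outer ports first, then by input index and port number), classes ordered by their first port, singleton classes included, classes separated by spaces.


{out.1, v2.1, v4.1} {out.2, v4.2} {v1.1} {v1.2} {v2.2} {v3.1} {v3.2}

Reachability decides: close wires over B-identified ports.
A over (v1, v3) gives {out.1, out.2} {v1.1} {v1.2} {v3.1} {v3.2}, out.j being that stage's outer ports
B over (v1, v3, v2, v4) gives {out.1, v2.1, v4.1} {out.2, v4.2} {v1.1} {v1.2} {v2.2} {v3.1} {v3.2}, out.j being that stage's outer ports


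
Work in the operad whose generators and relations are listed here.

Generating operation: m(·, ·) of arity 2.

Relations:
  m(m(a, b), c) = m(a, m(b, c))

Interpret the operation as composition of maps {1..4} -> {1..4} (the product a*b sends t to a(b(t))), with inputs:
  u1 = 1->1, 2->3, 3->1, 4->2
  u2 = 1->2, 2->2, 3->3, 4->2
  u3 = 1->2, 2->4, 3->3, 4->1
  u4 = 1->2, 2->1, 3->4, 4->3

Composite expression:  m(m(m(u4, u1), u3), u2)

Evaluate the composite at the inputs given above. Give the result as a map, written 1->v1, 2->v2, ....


m(u4, u1) = 1->2, 2->4, 3->2, 4->1
m(m(u4, u1), u3) = 1->4, 2->1, 3->2, 4->2
m(m(m(u4, u1), u3), u2) = 1->1, 2->1, 3->2, 4->1

1->1, 2->1, 3->2, 4->1


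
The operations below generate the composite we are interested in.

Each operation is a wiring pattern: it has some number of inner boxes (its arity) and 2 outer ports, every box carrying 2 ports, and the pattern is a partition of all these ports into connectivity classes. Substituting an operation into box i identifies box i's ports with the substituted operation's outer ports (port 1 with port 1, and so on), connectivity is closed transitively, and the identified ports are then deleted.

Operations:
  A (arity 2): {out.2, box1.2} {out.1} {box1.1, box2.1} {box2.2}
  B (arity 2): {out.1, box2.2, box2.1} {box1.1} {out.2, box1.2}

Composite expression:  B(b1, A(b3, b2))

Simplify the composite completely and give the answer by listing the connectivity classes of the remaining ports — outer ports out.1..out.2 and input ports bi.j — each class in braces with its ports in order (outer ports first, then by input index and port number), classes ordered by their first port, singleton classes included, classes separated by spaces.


Reachability decides: close wires over B-identified ports.
after A, the pattern on (b3, b2) reads {out.1} {out.2, b3.2} {b2.1, b3.1} {b2.2} (out.j = its outer ports)
after B, the pattern on (b1, b3, b2) reads {out.1, b3.2} {out.2, b1.2} {b1.1} {b2.1, b3.1} {b2.2} (out.j = its outer ports)

{out.1, b3.2} {out.2, b1.2} {b1.1} {b2.1, b3.1} {b2.2}


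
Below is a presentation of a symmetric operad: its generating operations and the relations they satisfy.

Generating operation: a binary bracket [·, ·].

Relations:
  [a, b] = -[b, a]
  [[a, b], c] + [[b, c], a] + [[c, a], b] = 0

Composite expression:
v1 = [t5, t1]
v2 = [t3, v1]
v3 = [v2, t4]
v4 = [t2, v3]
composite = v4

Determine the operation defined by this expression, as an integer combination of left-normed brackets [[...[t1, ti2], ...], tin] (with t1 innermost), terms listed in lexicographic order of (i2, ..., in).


-[[[[t1, t5], t3], t4], t2]

Antisymmetry and Jacobi reduce to t1-anchored left-normed brackets.
Composite bracket: [t2, [[t3, [t5, t1]], t4]]
Each bracket splits as ab - ba, giving 16 signed words (2^4 = 16).
The t1-initial words carry the normal form:
  sign of t1t5t3t4t2 is -1, so it contributes -[[[[t1, t5], t3], t4], t2]


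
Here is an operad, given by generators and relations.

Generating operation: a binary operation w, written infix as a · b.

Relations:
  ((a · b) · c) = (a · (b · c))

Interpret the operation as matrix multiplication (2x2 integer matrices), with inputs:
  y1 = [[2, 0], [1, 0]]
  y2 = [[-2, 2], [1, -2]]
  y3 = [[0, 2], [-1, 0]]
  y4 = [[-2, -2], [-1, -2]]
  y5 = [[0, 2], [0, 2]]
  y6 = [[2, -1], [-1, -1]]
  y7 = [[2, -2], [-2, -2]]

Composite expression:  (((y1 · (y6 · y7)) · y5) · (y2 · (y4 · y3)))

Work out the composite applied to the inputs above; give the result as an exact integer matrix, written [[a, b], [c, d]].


(y6 · y7) = [[6, -2], [0, 4]]
(y1 · (y6 · y7)) = [[12, -4], [6, -2]]
((y1 · (y6 · y7)) · y5) = [[0, 16], [0, 8]]
(y4 · y3) = [[2, -4], [2, -2]]
(y2 · (y4 · y3)) = [[0, 4], [-2, 0]]
(((y1 · (y6 · y7)) · y5) · (y2 · (y4 · y3))) = [[-32, 0], [-16, 0]]

[[-32, 0], [-16, 0]]


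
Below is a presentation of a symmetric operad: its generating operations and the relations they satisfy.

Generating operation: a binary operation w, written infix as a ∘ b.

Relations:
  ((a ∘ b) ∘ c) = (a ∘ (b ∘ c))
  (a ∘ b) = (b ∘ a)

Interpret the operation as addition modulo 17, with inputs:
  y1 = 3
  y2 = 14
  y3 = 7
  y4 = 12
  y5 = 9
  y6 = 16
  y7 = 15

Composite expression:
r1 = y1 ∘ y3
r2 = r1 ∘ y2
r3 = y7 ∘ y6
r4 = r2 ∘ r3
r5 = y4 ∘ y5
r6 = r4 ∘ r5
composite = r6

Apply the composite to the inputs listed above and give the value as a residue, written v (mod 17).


8 (mod 17)

(y1 ∘ y3) = 10
((y1 ∘ y3) ∘ y2) = 7
(y7 ∘ y6) = 14
(((y1 ∘ y3) ∘ y2) ∘ (y7 ∘ y6)) = 4
(y4 ∘ y5) = 4
((((y1 ∘ y3) ∘ y2) ∘ (y7 ∘ y6)) ∘ (y4 ∘ y5)) = 8


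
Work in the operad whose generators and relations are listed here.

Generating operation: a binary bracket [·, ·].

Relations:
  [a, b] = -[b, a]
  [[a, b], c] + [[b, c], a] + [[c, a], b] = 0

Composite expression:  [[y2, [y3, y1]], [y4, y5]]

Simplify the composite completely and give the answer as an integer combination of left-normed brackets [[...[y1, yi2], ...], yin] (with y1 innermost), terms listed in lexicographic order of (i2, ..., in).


In the tensor algebra, words opening y1 carry the y1-anchored form.
Composite bracket: [[y2, [y3, y1]], [y4, y5]]
Each bracket splits as ab - ba, giving 16 signed words (2^4 = 16).
Coefficients come from the y1-initial words:
  y1y3y2y4y5 (sign +1) contributes +[[[[y1, y3], y2], y4], y5]
  y1y3y2y5y4 (sign -1) contributes -[[[[y1, y3], y2], y5], y4]

[[[[y1, y3], y2], y4], y5] - [[[[y1, y3], y2], y5], y4]


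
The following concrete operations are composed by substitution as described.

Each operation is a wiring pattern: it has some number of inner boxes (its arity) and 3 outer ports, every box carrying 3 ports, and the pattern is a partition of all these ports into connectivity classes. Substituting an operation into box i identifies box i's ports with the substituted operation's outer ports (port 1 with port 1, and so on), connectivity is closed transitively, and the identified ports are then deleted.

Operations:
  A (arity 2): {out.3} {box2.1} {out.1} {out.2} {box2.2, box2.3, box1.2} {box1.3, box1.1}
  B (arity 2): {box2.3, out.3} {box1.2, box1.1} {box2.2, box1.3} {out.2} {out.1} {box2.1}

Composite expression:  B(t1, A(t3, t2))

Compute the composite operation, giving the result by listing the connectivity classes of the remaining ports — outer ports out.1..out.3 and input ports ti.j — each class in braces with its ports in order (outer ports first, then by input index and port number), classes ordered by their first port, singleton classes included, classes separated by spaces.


Two ports join when wires chain via B-identified ports.
A over (t3, t2) gives {out.1} {out.2} {out.3} {t2.1} {t2.2, t2.3, t3.2} {t3.1, t3.3}, out.j being that stage's outer ports
B over (t1, t3, t2) gives {out.1} {out.2} {out.3} {t1.1, t1.2} {t1.3} {t2.1} {t2.2, t2.3, t3.2} {t3.1, t3.3}, out.j being that stage's outer ports

{out.1} {out.2} {out.3} {t1.1, t1.2} {t1.3} {t2.1} {t2.2, t2.3, t3.2} {t3.1, t3.3}


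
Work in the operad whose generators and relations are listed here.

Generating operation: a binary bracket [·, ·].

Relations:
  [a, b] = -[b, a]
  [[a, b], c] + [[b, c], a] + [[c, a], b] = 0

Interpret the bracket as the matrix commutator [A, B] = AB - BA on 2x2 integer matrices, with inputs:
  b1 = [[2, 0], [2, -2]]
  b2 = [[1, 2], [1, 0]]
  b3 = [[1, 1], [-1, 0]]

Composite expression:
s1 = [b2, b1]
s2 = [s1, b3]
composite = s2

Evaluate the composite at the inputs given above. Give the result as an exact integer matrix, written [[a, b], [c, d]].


[[6, 16], [10, -6]]


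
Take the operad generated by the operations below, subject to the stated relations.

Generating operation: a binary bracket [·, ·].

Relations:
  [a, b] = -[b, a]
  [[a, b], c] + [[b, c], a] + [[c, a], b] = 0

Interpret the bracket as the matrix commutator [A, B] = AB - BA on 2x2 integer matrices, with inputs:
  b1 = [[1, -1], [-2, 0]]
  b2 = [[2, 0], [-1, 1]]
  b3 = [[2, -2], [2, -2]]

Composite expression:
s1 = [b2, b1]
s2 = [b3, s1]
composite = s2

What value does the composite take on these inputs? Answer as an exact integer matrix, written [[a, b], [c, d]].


[[0, -8], [-8, 0]]


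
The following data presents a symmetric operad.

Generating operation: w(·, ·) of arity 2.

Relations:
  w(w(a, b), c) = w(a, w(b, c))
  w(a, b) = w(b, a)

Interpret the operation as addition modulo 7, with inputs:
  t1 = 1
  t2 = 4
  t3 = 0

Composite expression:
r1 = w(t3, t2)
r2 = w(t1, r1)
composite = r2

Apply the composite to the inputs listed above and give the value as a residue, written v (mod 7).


5 (mod 7)

w(t3, t2) = 4
w(t1, w(t3, t2)) = 5


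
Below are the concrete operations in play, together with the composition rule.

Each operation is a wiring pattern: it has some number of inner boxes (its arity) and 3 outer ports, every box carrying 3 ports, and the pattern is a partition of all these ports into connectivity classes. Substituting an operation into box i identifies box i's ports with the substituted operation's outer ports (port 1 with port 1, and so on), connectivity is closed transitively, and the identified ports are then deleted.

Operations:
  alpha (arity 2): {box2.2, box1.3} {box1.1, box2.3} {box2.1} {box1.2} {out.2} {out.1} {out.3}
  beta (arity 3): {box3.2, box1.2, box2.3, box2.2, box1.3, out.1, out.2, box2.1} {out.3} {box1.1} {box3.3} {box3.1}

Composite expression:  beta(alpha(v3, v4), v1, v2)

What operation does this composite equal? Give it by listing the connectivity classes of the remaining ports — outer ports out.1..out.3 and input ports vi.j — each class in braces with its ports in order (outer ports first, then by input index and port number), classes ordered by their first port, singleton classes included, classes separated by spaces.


{out.1, out.2, v1.1, v1.2, v1.3, v2.2} {out.3} {v2.1} {v2.3} {v3.1, v4.3} {v3.2} {v3.3, v4.2} {v4.1}


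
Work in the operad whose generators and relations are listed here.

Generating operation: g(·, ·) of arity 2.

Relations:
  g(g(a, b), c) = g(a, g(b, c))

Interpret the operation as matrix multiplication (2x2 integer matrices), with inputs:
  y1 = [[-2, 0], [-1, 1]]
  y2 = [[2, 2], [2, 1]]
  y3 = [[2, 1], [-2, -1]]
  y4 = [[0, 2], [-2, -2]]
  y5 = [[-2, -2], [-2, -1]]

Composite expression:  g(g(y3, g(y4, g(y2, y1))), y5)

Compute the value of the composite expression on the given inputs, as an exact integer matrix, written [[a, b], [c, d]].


g(y2, y1) = [[-6, 2], [-5, 1]]
g(y4, g(y2, y1)) = [[-10, 2], [22, -6]]
g(y3, g(y4, g(y2, y1))) = [[2, -2], [-2, 2]]
g(g(y3, g(y4, g(y2, y1))), y5) = [[0, -2], [0, 2]]

[[0, -2], [0, 2]]


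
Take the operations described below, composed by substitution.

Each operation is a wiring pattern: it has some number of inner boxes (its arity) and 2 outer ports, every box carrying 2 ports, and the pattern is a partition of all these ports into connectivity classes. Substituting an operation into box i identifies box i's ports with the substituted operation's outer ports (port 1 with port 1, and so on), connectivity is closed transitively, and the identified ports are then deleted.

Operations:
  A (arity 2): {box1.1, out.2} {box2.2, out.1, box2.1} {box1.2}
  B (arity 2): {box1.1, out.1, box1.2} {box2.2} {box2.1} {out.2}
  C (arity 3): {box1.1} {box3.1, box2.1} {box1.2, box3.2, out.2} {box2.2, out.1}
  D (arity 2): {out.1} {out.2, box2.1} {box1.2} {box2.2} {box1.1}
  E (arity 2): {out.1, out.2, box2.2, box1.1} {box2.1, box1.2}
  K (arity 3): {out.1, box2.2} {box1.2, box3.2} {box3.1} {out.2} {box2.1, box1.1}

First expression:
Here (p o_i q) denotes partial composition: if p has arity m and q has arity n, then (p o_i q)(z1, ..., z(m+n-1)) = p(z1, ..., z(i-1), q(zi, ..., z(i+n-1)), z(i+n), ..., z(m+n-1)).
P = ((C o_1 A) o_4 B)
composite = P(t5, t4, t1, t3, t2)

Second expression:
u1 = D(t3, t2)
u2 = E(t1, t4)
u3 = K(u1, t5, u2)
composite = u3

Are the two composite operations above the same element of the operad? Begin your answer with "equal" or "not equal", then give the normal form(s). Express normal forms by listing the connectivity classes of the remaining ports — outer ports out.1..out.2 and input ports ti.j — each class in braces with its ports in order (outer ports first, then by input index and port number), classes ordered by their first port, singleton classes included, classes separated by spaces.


not equal; first: {out.1, t1.2} {out.2, t5.1} {t1.1, t3.1, t3.2} {t2.1} {t2.2} {t4.1, t4.2} {t5.2}; second: {out.1, t5.2} {out.2} {t1.1, t2.1, t4.2} {t1.2, t4.1} {t2.2} {t3.1} {t3.2} {t5.1}

The first expression reduces to {out.1, t1.2} {out.2, t5.1} {t1.1, t3.1, t3.2} {t2.1} {t2.2} {t4.1, t4.2} {t5.2}
The second expression reduces to {out.1, t5.2} {out.2} {t1.1, t2.1, t4.2} {t1.2, t4.1} {t2.2} {t3.1} {t3.2} {t5.1}
Different reductions; not equal.


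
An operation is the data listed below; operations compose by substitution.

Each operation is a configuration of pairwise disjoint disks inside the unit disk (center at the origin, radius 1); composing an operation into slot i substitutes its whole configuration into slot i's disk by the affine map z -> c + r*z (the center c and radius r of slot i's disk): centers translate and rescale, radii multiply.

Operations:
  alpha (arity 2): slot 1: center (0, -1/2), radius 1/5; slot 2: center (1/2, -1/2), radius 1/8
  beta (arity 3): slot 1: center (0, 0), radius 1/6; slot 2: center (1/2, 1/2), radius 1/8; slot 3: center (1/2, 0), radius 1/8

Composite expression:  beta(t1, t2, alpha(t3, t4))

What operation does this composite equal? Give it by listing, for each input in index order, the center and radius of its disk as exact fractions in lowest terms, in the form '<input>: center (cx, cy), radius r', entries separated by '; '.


Follow each t-input down from beta: c' goes to c + r*c', radius to r*r'.
input t1: composing its 1 substitution step yields center (0, 0), radius 1/6
input t2: composing its 1 substitution step yields center (1/2, 1/2), radius 1/8
input t3: composing its 2 substitution steps yields center (1/2, -1/16), radius 1/40
input t4: composing its 2 substitution steps yields center (9/16, -1/16), radius 1/64

t1: center (0, 0), radius 1/6; t2: center (1/2, 1/2), radius 1/8; t3: center (1/2, -1/16), radius 1/40; t4: center (9/16, -1/16), radius 1/64


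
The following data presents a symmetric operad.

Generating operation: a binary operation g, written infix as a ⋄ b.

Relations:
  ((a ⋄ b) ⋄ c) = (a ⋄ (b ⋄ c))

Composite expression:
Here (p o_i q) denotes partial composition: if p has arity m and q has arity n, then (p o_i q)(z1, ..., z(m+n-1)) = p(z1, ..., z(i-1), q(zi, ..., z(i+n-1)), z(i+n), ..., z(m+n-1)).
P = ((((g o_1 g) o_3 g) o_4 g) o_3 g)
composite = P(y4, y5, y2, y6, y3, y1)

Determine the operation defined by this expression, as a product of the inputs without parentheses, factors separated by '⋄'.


y4 ⋄ y5 ⋄ y2 ⋄ y6 ⋄ y3 ⋄ y1

Every regrouping of g is equal, so read the y-inputs in written order.
(y4 ⋄ y5) unparenthesizes to y4 ⋄ y5
(y2 ⋄ y6) unparenthesizes to y2 ⋄ y6
(y3 ⋄ y1) unparenthesizes to y3 ⋄ y1
((y2 ⋄ y6) ⋄ (y3 ⋄ y1)) unparenthesizes to y2 ⋄ y6 ⋄ y3 ⋄ y1
((y4 ⋄ y5) ⋄ ((y2 ⋄ y6) ⋄ (y3 ⋄ y1))) unparenthesizes to y4 ⋄ y5 ⋄ y2 ⋄ y6 ⋄ y3 ⋄ y1


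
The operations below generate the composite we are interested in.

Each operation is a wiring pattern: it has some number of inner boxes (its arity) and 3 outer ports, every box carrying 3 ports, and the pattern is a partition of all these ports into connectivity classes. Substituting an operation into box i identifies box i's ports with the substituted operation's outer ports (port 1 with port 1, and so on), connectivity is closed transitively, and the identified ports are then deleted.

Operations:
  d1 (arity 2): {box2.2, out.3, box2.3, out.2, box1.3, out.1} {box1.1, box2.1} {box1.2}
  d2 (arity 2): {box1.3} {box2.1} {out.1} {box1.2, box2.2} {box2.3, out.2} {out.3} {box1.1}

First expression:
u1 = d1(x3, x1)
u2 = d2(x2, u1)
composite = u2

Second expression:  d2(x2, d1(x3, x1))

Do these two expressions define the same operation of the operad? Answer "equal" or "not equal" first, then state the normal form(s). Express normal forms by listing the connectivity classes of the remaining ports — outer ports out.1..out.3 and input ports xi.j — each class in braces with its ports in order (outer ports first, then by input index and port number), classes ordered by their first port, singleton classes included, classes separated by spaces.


equal; both compose to {out.1} {out.2, x1.2, x1.3, x2.2, x3.3} {out.3} {x1.1, x3.1} {x2.1} {x2.3} {x3.2}

Reducing the first expression gives {out.1} {out.2, x1.2, x1.3, x2.2, x3.3} {out.3} {x1.1, x3.1} {x2.1} {x2.3} {x3.2}
Reducing the second expression gives {out.1} {out.2, x1.2, x1.3, x2.2, x3.3} {out.3} {x1.1, x3.1} {x2.1} {x2.3} {x3.2}
The normal forms match — equal.


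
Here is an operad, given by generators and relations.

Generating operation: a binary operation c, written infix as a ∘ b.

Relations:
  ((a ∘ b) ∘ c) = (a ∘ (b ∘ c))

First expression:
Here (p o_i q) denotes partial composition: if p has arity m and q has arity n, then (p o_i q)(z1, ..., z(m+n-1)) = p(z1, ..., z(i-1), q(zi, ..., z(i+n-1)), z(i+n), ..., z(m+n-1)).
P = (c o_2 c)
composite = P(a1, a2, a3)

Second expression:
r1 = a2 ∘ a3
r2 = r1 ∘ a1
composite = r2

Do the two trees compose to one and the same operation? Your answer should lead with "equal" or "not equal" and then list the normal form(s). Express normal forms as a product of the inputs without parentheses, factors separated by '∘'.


not equal: they reduce to a1 ∘ a2 ∘ a3 and a2 ∘ a3 ∘ a1

Reducing the first expression gives a1 ∘ a2 ∘ a3
Reducing the second expression gives a2 ∘ a3 ∘ a1
The normal forms differ: not equal.


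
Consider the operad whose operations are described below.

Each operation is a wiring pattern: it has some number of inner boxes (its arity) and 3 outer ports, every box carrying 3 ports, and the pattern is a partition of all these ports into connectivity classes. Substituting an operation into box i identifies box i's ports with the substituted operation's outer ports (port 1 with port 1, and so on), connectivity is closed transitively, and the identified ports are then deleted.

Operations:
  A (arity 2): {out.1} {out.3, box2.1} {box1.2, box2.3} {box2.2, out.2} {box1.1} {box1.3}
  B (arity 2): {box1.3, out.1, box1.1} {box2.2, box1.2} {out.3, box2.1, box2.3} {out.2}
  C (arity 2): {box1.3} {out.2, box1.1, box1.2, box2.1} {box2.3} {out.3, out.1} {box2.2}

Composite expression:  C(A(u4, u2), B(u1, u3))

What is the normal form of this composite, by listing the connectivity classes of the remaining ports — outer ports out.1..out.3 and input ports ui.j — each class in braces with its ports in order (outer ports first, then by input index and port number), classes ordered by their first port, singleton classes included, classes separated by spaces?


{out.1, out.3} {out.2, u1.1, u1.3, u2.2} {u1.2, u3.2} {u2.1} {u2.3, u4.2} {u3.1, u3.3} {u4.1} {u4.3}

After gluing at C, chains via deleted ports link the u-ports.
A over (u4, u2) gives {out.1} {out.2, u2.2} {out.3, u2.1} {u2.3, u4.2} {u4.1} {u4.3}, out.j being that stage's outer ports
B over (u1, u3) gives {out.1, u1.1, u1.3} {out.2} {out.3, u3.1, u3.3} {u1.2, u3.2}, out.j being that stage's outer ports
C over (u4, u2, u1, u3) gives {out.1, out.3} {out.2, u1.1, u1.3, u2.2} {u1.2, u3.2} {u2.1} {u2.3, u4.2} {u3.1, u3.3} {u4.1} {u4.3}, out.j being that stage's outer ports


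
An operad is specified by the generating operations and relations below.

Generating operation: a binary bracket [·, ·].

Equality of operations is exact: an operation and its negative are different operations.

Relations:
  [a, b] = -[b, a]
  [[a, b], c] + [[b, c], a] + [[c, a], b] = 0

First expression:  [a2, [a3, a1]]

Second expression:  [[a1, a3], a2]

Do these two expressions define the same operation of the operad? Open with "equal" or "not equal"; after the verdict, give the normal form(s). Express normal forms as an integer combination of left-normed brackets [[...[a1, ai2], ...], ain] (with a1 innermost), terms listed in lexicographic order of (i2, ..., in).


equal; the common form is [[a1, a3], a2]

Normal form of the first expression: [[a1, a3], a2]
Normal form of the second expression: [[a1, a3], a2]
The normal forms match — equal.


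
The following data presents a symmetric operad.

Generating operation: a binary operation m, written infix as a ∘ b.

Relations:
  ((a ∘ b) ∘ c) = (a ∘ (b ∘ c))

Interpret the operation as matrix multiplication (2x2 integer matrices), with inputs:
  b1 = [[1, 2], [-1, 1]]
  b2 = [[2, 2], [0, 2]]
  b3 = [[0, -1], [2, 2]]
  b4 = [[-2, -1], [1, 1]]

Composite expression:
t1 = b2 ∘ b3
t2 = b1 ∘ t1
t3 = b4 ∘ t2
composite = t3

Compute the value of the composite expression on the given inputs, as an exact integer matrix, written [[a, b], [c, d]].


[[-24, -22], [12, 12]]

(b2 ∘ b3) = [[4, 2], [4, 4]]
(b1 ∘ (b2 ∘ b3)) = [[12, 10], [0, 2]]
(b4 ∘ (b1 ∘ (b2 ∘ b3))) = [[-24, -22], [12, 12]]


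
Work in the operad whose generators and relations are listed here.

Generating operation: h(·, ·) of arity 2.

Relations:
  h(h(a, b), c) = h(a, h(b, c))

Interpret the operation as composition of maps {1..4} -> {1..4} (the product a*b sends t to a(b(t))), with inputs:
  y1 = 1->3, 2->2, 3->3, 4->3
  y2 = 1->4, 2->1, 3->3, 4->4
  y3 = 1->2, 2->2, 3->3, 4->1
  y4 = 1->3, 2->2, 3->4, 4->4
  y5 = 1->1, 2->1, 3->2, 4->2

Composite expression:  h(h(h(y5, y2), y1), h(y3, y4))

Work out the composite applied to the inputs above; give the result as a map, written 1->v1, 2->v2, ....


1->2, 2->1, 3->2, 4->2

h(y5, y2) = 1->2, 2->1, 3->2, 4->2
h(h(y5, y2), y1) = 1->2, 2->1, 3->2, 4->2
h(y3, y4) = 1->3, 2->2, 3->1, 4->1
h(h(h(y5, y2), y1), h(y3, y4)) = 1->2, 2->1, 3->2, 4->2


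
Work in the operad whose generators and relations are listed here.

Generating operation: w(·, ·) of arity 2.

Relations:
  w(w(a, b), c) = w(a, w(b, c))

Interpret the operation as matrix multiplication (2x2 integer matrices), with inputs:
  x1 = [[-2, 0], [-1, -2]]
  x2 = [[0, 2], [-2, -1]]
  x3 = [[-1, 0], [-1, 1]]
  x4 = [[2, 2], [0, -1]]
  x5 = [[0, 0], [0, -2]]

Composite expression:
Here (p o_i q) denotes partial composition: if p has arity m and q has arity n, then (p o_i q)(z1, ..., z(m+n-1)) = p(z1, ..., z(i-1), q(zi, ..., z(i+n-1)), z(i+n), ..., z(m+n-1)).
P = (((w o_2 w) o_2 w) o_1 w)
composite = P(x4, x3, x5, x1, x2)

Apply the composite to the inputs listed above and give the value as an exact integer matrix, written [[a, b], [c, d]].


[[-16, 0], [8, 0]]

w(x4, x3) = [[-4, 2], [1, -1]]
w(x5, x1) = [[0, 0], [2, 4]]
w(w(x5, x1), x2) = [[0, 0], [-8, 0]]
w(w(x4, x3), w(w(x5, x1), x2)) = [[-16, 0], [8, 0]]


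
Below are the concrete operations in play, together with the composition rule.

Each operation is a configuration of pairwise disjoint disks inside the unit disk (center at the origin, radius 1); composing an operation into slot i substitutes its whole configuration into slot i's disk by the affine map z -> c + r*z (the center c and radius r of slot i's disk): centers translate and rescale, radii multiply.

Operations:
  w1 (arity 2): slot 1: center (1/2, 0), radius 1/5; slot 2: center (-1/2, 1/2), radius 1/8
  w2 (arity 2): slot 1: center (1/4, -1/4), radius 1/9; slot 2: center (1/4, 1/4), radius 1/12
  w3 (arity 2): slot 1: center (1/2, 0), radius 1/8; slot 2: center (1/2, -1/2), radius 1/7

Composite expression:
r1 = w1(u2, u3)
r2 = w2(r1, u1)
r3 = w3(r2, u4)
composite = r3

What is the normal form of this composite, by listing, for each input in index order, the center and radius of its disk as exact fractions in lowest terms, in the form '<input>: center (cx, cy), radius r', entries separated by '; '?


u1: center (17/32, 1/32), radius 1/96; u2: center (155/288, -1/32), radius 1/360; u3: center (151/288, -7/288), radius 1/576; u4: center (1/2, -1/2), radius 1/7

Follow each u-input down from w3: c' goes to c + r*c', radius to r*r'.
for u2, the 3-step affine chain lands on center (155/288, -1/32), radius 1/360
for u3, the 3-step affine chain lands on center (151/288, -7/288), radius 1/576
for u1, the 2-step affine chain lands on center (17/32, 1/32), radius 1/96
for u4, the 1-step affine chain lands on center (1/2, -1/2), radius 1/7


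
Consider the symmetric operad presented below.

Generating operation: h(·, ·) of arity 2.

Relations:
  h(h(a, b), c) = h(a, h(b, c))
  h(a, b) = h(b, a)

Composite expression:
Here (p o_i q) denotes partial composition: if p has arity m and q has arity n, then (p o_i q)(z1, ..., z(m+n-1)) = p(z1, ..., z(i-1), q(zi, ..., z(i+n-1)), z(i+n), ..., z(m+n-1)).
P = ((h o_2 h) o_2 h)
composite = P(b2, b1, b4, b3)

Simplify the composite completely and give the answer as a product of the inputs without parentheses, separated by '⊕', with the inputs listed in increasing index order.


Shape and order are irrelevant to h; the b-input set decides.
h(b1, b4) spells out as b1 ⊕ b4
h(h(b1, b4), b3) spells out as b1 ⊕ b4 ⊕ b3
h(b2, h(h(b1, b4), b3)) spells out as b2 ⊕ b1 ⊕ b4 ⊕ b3
putting the inputs in ascending order: b1 ⊕ b2 ⊕ b3 ⊕ b4

b1 ⊕ b2 ⊕ b3 ⊕ b4


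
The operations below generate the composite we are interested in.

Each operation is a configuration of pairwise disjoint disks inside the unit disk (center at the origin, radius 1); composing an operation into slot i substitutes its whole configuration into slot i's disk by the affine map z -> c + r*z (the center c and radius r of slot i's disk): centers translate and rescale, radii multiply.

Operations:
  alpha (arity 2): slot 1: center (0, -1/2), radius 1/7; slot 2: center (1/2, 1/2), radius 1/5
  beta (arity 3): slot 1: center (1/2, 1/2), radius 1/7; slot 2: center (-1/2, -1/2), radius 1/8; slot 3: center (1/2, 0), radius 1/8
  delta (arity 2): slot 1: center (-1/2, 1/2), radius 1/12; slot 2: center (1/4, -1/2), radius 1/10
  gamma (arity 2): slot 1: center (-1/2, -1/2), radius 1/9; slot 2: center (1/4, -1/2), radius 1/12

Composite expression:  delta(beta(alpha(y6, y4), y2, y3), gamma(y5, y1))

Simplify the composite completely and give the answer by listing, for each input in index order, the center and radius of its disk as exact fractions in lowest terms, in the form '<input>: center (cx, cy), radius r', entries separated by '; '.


Below delta, radii multiply path by path; the y-disk centers shift.
input y6: composing its 3 substitution steps yields center (-11/24, 15/28), radius 1/588
input y4: composing its 3 substitution steps yields center (-19/42, 23/42), radius 1/420
input y2: composing its 2 substitution steps yields center (-13/24, 11/24), radius 1/96
input y3: composing its 2 substitution steps yields center (-11/24, 1/2), radius 1/96
input y5: composing its 2 substitution steps yields center (1/5, -11/20), radius 1/90
input y1: composing its 2 substitution steps yields center (11/40, -11/20), radius 1/120

y1: center (11/40, -11/20), radius 1/120; y2: center (-13/24, 11/24), radius 1/96; y3: center (-11/24, 1/2), radius 1/96; y4: center (-19/42, 23/42), radius 1/420; y5: center (1/5, -11/20), radius 1/90; y6: center (-11/24, 15/28), radius 1/588


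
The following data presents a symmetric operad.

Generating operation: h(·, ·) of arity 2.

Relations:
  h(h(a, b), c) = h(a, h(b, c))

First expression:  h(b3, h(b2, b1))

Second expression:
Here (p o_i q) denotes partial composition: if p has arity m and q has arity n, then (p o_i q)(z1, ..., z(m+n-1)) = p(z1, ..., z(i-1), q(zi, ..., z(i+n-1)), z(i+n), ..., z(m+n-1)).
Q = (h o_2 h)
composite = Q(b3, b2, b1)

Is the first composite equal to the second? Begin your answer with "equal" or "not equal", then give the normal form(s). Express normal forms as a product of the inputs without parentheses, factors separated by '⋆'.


The first expression reduces to b3 ⋆ b2 ⋆ b1
The second expression reduces to b3 ⋆ b2 ⋆ b1
Both agree, so they are equal.

equal; the common form is b3 ⋆ b2 ⋆ b1


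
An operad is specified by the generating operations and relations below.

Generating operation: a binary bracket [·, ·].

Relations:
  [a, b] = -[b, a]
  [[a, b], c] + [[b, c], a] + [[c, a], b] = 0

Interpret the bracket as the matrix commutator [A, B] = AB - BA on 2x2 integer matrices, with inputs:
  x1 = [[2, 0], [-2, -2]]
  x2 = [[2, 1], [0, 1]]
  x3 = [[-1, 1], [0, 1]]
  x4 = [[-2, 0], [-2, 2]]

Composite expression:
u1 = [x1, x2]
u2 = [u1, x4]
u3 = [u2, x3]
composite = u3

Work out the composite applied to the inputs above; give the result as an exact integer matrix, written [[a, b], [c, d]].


[[-16, 16], [-32, 16]]

[x1, x2] = [[2, 4], [-2, -2]]
[[x1, x2], x4] = [[-8, 16], [16, 8]]
[[[x1, x2], x4], x3] = [[-16, 16], [-32, 16]]


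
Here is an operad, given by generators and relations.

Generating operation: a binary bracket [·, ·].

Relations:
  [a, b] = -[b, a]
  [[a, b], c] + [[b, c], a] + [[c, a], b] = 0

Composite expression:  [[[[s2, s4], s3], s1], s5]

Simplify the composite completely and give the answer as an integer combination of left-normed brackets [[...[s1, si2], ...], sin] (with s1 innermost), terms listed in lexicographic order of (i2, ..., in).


Skip Jacobi rewriting: expand, keep s1-initial words, read off terms.
Composite bracket: [[[[s2, s4], s3], s1], s5]
Expanding via [a, b] = ab - ba: 16 signed words (2^4 = 16).
Words beginning with s1 determine it all:
  s1s2s4s3s5 appears with sign -1, giving the term -[[[[s1, s2], s4], s3], s5]
  s1s3s2s4s5 appears with sign +1, giving the term +[[[[s1, s3], s2], s4], s5]
  s1s3s4s2s5 appears with sign -1, giving the term -[[[[s1, s3], s4], s2], s5]
  s1s4s2s3s5 appears with sign +1, giving the term +[[[[s1, s4], s2], s3], s5]

-[[[[s1, s2], s4], s3], s5] + [[[[s1, s3], s2], s4], s5] - [[[[s1, s3], s4], s2], s5] + [[[[s1, s4], s2], s3], s5]


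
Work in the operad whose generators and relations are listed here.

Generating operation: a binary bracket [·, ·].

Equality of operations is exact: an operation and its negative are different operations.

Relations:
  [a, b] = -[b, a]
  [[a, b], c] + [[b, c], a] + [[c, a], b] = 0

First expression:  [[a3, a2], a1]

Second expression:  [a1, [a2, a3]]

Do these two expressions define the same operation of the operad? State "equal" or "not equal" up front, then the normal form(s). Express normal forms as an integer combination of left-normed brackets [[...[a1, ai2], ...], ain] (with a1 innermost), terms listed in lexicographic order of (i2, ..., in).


equal: each reduces to [[a1, a2], a3] - [[a1, a3], a2]

The first expression reduces to [[a1, a2], a3] - [[a1, a3], a2]
The second expression reduces to [[a1, a2], a3] - [[a1, a3], a2]
Both agree, so they are equal.


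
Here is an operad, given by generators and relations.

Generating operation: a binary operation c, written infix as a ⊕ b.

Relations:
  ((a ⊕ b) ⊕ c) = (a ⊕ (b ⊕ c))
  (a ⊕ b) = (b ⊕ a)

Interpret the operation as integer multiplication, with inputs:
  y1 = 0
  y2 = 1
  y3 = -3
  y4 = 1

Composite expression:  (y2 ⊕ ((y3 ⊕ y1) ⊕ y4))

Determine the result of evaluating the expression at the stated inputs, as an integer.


0

(y3 ⊕ y1) = 0
((y3 ⊕ y1) ⊕ y4) = 0
(y2 ⊕ ((y3 ⊕ y1) ⊕ y4)) = 0


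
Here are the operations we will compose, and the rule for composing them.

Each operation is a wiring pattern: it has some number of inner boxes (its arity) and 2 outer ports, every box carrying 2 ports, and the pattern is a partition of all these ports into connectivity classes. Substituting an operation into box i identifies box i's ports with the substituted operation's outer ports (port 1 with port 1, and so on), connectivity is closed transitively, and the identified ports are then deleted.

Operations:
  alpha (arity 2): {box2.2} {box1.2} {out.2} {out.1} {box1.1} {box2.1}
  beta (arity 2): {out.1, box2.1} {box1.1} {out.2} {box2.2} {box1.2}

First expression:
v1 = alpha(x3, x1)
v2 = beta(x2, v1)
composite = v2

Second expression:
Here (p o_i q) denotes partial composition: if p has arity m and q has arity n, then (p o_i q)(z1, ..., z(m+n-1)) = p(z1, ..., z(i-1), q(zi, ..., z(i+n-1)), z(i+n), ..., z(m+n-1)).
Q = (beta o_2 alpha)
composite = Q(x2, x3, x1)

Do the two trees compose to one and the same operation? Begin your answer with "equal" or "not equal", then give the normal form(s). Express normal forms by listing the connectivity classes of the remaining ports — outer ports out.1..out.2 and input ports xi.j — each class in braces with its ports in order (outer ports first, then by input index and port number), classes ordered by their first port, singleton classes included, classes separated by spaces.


equal; the common form is {out.1} {out.2} {x1.1} {x1.2} {x2.1} {x2.2} {x3.1} {x3.2}

In normal form, the first expression is {out.1} {out.2} {x1.1} {x1.2} {x2.1} {x2.2} {x3.1} {x3.2}
In normal form, the second expression is {out.1} {out.2} {x1.1} {x1.2} {x2.1} {x2.2} {x3.1} {x3.2}
Same normal form: equal.


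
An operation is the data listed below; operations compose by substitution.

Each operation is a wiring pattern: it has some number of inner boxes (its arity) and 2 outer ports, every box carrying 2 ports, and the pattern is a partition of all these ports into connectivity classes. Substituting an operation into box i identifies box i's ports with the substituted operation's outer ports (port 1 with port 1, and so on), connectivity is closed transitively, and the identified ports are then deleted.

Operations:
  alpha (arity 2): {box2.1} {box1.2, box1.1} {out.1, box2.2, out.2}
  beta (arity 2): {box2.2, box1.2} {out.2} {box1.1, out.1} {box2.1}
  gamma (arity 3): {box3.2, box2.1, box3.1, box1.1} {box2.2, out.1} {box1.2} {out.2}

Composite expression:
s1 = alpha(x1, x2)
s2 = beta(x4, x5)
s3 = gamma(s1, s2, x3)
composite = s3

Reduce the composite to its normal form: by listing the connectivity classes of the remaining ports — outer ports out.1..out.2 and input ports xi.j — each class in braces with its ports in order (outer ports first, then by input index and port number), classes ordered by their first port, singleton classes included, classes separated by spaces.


Two ports join when wires chain via gamma-identified ports.
the subtree at alpha composes to {out.1, out.2, x2.2} {x1.1, x1.2} {x2.1} on (x1, x2); out.j = own outer ports
the subtree at beta composes to {out.1, x4.1} {out.2} {x4.2, x5.2} {x5.1} on (x4, x5); out.j = own outer ports
the subtree at gamma composes to {out.1} {out.2} {x1.1, x1.2} {x2.1} {x2.2, x3.1, x3.2, x4.1} {x4.2, x5.2} {x5.1} on (x1, x2, x4, x5, x3); out.j = own outer ports

{out.1} {out.2} {x1.1, x1.2} {x2.1} {x2.2, x3.1, x3.2, x4.1} {x4.2, x5.2} {x5.1}


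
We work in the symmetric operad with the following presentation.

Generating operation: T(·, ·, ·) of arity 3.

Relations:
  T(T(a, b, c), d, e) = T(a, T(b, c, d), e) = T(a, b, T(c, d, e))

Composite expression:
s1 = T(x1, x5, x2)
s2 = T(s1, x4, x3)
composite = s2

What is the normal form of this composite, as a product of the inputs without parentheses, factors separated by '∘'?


x1 ∘ x5 ∘ x2 ∘ x4 ∘ x3

The T-tree's shape is irrelevant; the x-reading-order decides.
T(x1, x5, x2) spells out as x1 ∘ x5 ∘ x2
T(T(x1, x5, x2), x4, x3) spells out as x1 ∘ x5 ∘ x2 ∘ x4 ∘ x3


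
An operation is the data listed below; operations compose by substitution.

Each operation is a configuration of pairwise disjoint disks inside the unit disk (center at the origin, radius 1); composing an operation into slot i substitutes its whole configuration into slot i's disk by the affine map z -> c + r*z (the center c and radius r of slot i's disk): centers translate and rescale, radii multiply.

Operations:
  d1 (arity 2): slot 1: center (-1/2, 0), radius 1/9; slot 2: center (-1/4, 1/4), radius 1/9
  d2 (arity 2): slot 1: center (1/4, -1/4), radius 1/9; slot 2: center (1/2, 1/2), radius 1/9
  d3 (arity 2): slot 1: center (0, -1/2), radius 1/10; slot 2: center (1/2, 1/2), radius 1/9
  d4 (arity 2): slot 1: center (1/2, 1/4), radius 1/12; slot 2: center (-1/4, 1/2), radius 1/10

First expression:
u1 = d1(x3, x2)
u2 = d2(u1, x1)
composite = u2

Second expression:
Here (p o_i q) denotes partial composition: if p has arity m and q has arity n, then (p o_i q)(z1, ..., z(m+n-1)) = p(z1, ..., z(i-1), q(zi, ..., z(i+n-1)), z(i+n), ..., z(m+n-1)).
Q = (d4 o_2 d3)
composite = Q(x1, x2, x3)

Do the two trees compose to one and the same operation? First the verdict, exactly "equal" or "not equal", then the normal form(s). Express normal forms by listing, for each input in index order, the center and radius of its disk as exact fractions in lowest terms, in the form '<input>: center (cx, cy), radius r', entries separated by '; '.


not equal — first x1: center (1/2, 1/2), radius 1/9; x2: center (2/9, -2/9), radius 1/81; x3: center (7/36, -1/4), radius 1/81, second x1: center (1/2, 1/4), radius 1/12; x2: center (-1/4, 9/20), radius 1/100; x3: center (-1/5, 11/20), radius 1/90

In normal form, the first expression is x1: center (1/2, 1/2), radius 1/9; x2: center (2/9, -2/9), radius 1/81; x3: center (7/36, -1/4), radius 1/81
In normal form, the second expression is x1: center (1/2, 1/4), radius 1/12; x2: center (-1/4, 9/20), radius 1/100; x3: center (-1/5, 11/20), radius 1/90
The forms do not match — not equal.
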